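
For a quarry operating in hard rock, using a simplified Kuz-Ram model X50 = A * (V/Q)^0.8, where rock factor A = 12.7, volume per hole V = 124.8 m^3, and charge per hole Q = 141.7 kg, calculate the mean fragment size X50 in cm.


11.4731 cm

Compute V/Q:
V/Q = 124.8 / 141.7 = 0.880733945
Raise to the power 0.8:
(V/Q)^0.8 = 0.880733945^0.8 = 0.9033910592
Multiply by A:
X50 = 12.7 * 0.9033910592
= 11.4731 cm


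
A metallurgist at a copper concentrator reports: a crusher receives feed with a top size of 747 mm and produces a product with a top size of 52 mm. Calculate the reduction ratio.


Reduction ratio = feed size / product size
= 747 / 52
= 14.3654

14.3654


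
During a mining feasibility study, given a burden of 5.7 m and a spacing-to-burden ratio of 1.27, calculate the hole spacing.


7.239 m

Spacing = burden * ratio
= 5.7 * 1.27
= 7.239 m


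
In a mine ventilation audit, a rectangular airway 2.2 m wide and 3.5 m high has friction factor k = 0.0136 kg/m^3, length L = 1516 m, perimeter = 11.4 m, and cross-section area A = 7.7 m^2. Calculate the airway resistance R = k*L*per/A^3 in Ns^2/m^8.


0.5148 Ns^2/m^8

Compute the numerator:
k * L * per = 0.0136 * 1516 * 11.4
= 235.04064
Compute the denominator:
A^3 = 7.7^3 = 456.533
Resistance:
R = 235.04064 / 456.533
= 0.5148 Ns^2/m^8


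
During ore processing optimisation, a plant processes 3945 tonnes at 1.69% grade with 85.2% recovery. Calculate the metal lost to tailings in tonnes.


Total metal in feed:
= 3945 * 1.69 / 100 = 66.6705 tonnes
Metal recovered:
= 66.6705 * 85.2 / 100 = 56.803266 tonnes
Metal lost to tailings:
= 66.6705 - 56.803266
= 9.8672 tonnes

9.8672 tonnes


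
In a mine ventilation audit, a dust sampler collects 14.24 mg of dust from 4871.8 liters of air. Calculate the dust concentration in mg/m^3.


2.9229 mg/m^3

Convert liters to m^3: 1 m^3 = 1000 L
Concentration = mass / volume * 1000
= 14.24 / 4871.8 * 1000
= 0.002922944292 * 1000
= 2.9229 mg/m^3


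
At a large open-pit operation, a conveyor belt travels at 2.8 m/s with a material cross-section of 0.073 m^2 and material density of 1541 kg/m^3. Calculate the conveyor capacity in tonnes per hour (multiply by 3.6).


Volumetric flow = speed * area
= 2.8 * 0.073 = 0.2044 m^3/s
Mass flow = volumetric * density
= 0.2044 * 1541 = 314.9804 kg/s
Convert to t/h: multiply by 3.6
Capacity = 314.9804 * 3.6
= 1133.9294 t/h

1133.9294 t/h


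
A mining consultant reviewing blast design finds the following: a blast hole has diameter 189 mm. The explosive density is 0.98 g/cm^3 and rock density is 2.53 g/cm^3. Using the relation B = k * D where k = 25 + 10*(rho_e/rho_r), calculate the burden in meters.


5.4571 m

First, compute k:
rho_e / rho_r = 0.98 / 2.53 = 0.3873517787
k = 25 + 10 * 0.3873517787 = 28.87351779
Then, compute burden:
B = k * D / 1000 = 28.87351779 * 189 / 1000
= 5457.094862 / 1000
= 5.4571 m


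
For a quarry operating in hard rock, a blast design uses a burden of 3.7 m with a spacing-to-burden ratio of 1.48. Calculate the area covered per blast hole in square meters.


20.2612 m^2

First, find the spacing:
Spacing = burden * ratio = 3.7 * 1.48
= 5.476 m
Then, calculate the area:
Area = burden * spacing = 3.7 * 5.476
= 20.2612 m^2


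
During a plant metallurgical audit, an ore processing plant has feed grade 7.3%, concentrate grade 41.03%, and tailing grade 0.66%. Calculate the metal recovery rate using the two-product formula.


92.446%

Using the two-product formula:
R = 100 * c * (f - t) / (f * (c - t))
Numerator = 100 * 41.03 * (7.3 - 0.66)
= 100 * 41.03 * 6.64
= 27243.92
Denominator = 7.3 * (41.03 - 0.66)
= 7.3 * 40.37
= 294.701
R = 27243.92 / 294.701
= 92.446%


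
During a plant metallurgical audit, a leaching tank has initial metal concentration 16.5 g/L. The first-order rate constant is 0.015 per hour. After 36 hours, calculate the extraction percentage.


41.7252%

Compute the exponent:
-k * t = -0.015 * 36 = -0.54
Remaining concentration:
C = 16.5 * exp(-0.54)
= 16.5 * 0.5827482524
= 9.615346164 g/L
Extracted = 16.5 - 9.615346164 = 6.884653836 g/L
Extraction % = 6.884653836 / 16.5 * 100
= 41.7252%


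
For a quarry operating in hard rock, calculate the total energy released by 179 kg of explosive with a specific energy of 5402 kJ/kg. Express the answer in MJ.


Energy = mass * specific_energy / 1000
= 179 * 5402 / 1000
= 966958 / 1000
= 966.958 MJ

966.958 MJ


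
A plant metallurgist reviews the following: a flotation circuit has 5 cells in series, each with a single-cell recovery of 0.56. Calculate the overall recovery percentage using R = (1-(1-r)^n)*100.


Complement of single-cell recovery:
1 - r = 1 - 0.56 = 0.44
Raise to power n:
(1 - r)^5 = 0.44^5 = 0.0164916224
Overall recovery:
R = (1 - 0.0164916224) * 100
= 98.3508%

98.3508%


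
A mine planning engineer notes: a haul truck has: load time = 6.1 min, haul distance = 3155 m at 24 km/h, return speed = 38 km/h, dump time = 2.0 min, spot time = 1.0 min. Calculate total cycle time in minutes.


Convert haul speed to m/min: 24 * 1000/60 = 400 m/min
Haul time = 3155 / 400 = 7.8875 min
Convert return speed to m/min: 38 * 1000/60 = 633.3333333 m/min
Return time = 3155 / 633.3333333 = 4.981578947 min
Total cycle time:
= 6.1 + 7.8875 + 2.0 + 4.981578947 + 1.0
= 21.9691 min

21.9691 min


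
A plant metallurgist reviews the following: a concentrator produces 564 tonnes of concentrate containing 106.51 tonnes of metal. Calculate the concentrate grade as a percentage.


Grade = (metal in concentrate / concentrate mass) * 100
= (106.51 / 564) * 100
= 0.1888475177 * 100
= 18.8848%

18.8848%


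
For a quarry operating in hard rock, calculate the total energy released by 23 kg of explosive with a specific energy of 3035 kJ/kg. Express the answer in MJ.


69.805 MJ

Energy = mass * specific_energy / 1000
= 23 * 3035 / 1000
= 69805 / 1000
= 69.805 MJ


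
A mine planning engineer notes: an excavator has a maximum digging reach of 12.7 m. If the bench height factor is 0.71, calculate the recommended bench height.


9.017 m

Bench height = reach * factor
= 12.7 * 0.71
= 9.017 m


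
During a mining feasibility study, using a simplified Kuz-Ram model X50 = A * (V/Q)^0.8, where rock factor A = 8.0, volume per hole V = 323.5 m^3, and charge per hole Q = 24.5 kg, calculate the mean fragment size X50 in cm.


63.0459 cm

Compute V/Q:
V/Q = 323.5 / 24.5 = 13.20408163
Raise to the power 0.8:
(V/Q)^0.8 = 13.20408163^0.8 = 7.880732033
Multiply by A:
X50 = 8.0 * 7.880732033
= 63.0459 cm


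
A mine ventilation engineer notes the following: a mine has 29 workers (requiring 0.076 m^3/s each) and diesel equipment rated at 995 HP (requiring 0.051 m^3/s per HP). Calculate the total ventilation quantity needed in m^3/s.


52.949 m^3/s

Airflow for workers:
Q_people = 29 * 0.076 = 2.204 m^3/s
Airflow for diesel equipment:
Q_diesel = 995 * 0.051 = 50.745 m^3/s
Total ventilation:
Q_total = 2.204 + 50.745
= 52.949 m^3/s


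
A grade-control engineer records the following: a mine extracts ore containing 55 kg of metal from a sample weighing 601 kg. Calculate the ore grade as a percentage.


9.1514%

Ore grade = (metal mass / ore mass) * 100
= (55 / 601) * 100
= 0.09151414309 * 100
= 9.1514%


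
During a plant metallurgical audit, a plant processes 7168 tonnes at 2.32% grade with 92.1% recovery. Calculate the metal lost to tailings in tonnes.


13.1375 tonnes

Total metal in feed:
= 7168 * 2.32 / 100 = 166.2976 tonnes
Metal recovered:
= 166.2976 * 92.1 / 100 = 153.1600896 tonnes
Metal lost to tailings:
= 166.2976 - 153.1600896
= 13.1375 tonnes


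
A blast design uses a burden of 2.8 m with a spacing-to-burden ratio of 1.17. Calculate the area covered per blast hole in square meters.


9.1728 m^2

First, find the spacing:
Spacing = burden * ratio = 2.8 * 1.17
= 3.276 m
Then, calculate the area:
Area = burden * spacing = 2.8 * 3.276
= 9.1728 m^2


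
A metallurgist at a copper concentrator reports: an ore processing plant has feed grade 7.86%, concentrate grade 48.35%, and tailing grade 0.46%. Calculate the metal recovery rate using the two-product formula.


Using the two-product formula:
R = 100 * c * (f - t) / (f * (c - t))
Numerator = 100 * 48.35 * (7.86 - 0.46)
= 100 * 48.35 * 7.4
= 35779.0
Denominator = 7.86 * (48.35 - 0.46)
= 7.86 * 47.89
= 376.4154
R = 35779.0 / 376.4154
= 95.0519%

95.0519%


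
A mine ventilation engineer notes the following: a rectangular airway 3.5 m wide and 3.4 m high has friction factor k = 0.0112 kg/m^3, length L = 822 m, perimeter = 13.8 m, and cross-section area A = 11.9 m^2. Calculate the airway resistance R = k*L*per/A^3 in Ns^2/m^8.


0.0754 Ns^2/m^8

Compute the numerator:
k * L * per = 0.0112 * 822 * 13.8
= 127.04832
Compute the denominator:
A^3 = 11.9^3 = 1685.159
Resistance:
R = 127.04832 / 1685.159
= 0.0754 Ns^2/m^8


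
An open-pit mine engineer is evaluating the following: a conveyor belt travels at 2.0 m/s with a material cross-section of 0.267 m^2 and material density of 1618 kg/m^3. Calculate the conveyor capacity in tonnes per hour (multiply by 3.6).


Volumetric flow = speed * area
= 2.0 * 0.267 = 0.534 m^3/s
Mass flow = volumetric * density
= 0.534 * 1618 = 864.012 kg/s
Convert to t/h: multiply by 3.6
Capacity = 864.012 * 3.6
= 3110.4432 t/h

3110.4432 t/h


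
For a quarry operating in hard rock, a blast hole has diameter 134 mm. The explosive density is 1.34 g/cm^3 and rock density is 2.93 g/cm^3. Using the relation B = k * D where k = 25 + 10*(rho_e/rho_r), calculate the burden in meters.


3.9628 m

First, compute k:
rho_e / rho_r = 1.34 / 2.93 = 0.457337884
k = 25 + 10 * 0.457337884 = 29.57337884
Then, compute burden:
B = k * D / 1000 = 29.57337884 * 134 / 1000
= 3962.832765 / 1000
= 3.9628 m


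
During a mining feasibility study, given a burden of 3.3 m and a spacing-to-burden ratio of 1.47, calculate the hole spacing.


Spacing = burden * ratio
= 3.3 * 1.47
= 4.851 m

4.851 m


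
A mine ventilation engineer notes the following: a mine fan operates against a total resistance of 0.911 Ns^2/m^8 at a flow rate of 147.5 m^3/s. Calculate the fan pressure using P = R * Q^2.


19819.9438 Pa

Compute Q^2:
Q^2 = 147.5^2 = 21756.25
Compute pressure:
P = R * Q^2 = 0.911 * 21756.25
= 19819.9438 Pa


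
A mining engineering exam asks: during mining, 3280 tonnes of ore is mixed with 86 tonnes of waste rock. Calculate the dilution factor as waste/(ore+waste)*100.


2.555%

Total material = ore + waste
= 3280 + 86 = 3366 tonnes
Dilution = waste / total * 100
= 86 / 3366 * 100
= 0.02554961378 * 100
= 2.555%


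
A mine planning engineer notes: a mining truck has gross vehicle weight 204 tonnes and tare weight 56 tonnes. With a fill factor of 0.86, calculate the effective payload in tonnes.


127.28 tonnes

Maximum payload = gross - tare
= 204 - 56 = 148 tonnes
Effective payload = max payload * fill factor
= 148 * 0.86
= 127.28 tonnes


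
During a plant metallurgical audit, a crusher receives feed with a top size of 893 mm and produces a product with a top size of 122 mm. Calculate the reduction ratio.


Reduction ratio = feed size / product size
= 893 / 122
= 7.3197

7.3197


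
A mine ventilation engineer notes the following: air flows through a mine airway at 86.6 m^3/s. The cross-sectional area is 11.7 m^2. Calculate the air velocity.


Velocity = flow rate / cross-sectional area
= 86.6 / 11.7
= 7.4017 m/s

7.4017 m/s


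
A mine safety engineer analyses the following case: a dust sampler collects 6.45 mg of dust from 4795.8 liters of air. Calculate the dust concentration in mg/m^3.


1.3449 mg/m^3

Convert liters to m^3: 1 m^3 = 1000 L
Concentration = mass / volume * 1000
= 6.45 / 4795.8 * 1000
= 0.001344926811 * 1000
= 1.3449 mg/m^3


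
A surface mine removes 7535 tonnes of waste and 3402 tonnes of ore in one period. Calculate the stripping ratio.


2.2149

Stripping ratio = waste tonnage / ore tonnage
= 7535 / 3402
= 2.2149


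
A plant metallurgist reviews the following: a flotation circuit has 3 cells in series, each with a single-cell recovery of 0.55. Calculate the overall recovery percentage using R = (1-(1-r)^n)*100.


90.8875%

Complement of single-cell recovery:
1 - r = 1 - 0.55 = 0.45
Raise to power n:
(1 - r)^3 = 0.45^3 = 0.091125
Overall recovery:
R = (1 - 0.091125) * 100
= 90.8875%


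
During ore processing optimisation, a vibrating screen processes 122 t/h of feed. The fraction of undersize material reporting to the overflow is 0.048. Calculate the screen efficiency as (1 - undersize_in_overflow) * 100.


Screen efficiency = (1 - fraction of undersize in overflow) * 100
= (1 - 0.048) * 100
= 0.952 * 100
= 95.2%

95.2%


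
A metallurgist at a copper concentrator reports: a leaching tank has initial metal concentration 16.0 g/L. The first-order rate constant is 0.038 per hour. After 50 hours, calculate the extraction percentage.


85.0431%

Compute the exponent:
-k * t = -0.038 * 50 = -1.9
Remaining concentration:
C = 16.0 * exp(-1.9)
= 16.0 * 0.1495686192
= 2.393097908 g/L
Extracted = 16.0 - 2.393097908 = 13.60690209 g/L
Extraction % = 13.60690209 / 16.0 * 100
= 85.0431%


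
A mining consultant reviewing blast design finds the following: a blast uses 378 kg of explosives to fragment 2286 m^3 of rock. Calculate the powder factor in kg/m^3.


0.1654 kg/m^3

Powder factor = explosive mass / rock volume
= 378 / 2286
= 0.1654 kg/m^3


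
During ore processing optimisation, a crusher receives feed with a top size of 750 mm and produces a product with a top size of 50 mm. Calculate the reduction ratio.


15.0

Reduction ratio = feed size / product size
= 750 / 50
= 15.0


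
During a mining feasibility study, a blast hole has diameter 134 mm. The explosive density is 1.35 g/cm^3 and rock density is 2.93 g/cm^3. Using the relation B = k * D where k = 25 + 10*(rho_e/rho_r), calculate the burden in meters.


First, compute k:
rho_e / rho_r = 1.35 / 2.93 = 0.4607508532
k = 25 + 10 * 0.4607508532 = 29.60750853
Then, compute burden:
B = k * D / 1000 = 29.60750853 * 134 / 1000
= 3967.406143 / 1000
= 3.9674 m

3.9674 m


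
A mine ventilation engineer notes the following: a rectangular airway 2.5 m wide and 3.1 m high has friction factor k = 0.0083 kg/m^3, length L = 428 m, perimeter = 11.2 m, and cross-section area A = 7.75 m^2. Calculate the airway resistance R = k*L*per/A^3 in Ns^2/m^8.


0.0855 Ns^2/m^8

Compute the numerator:
k * L * per = 0.0083 * 428 * 11.2
= 39.78688
Compute the denominator:
A^3 = 7.75^3 = 465.484375
Resistance:
R = 39.78688 / 465.484375
= 0.0855 Ns^2/m^8


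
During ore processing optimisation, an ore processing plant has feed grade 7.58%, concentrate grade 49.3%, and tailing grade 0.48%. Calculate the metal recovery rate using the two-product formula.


94.5885%

Using the two-product formula:
R = 100 * c * (f - t) / (f * (c - t))
Numerator = 100 * 49.3 * (7.58 - 0.48)
= 100 * 49.3 * 7.1
= 35003.0
Denominator = 7.58 * (49.3 - 0.48)
= 7.58 * 48.82
= 370.0556
R = 35003.0 / 370.0556
= 94.5885%


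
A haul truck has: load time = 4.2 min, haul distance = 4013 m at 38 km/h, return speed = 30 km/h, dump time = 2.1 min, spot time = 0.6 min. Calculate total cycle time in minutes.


21.2623 min

Convert haul speed to m/min: 38 * 1000/60 = 633.3333333 m/min
Haul time = 4013 / 633.3333333 = 6.336315789 min
Convert return speed to m/min: 30 * 1000/60 = 500 m/min
Return time = 4013 / 500 = 8.026 min
Total cycle time:
= 4.2 + 6.336315789 + 2.1 + 8.026 + 0.6
= 21.2623 min


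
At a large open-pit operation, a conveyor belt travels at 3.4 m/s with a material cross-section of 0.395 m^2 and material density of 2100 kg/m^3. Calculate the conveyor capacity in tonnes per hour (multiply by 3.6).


Volumetric flow = speed * area
= 3.4 * 0.395 = 1.343 m^3/s
Mass flow = volumetric * density
= 1.343 * 2100 = 2820.3 kg/s
Convert to t/h: multiply by 3.6
Capacity = 2820.3 * 3.6
= 10153.08 t/h

10153.08 t/h


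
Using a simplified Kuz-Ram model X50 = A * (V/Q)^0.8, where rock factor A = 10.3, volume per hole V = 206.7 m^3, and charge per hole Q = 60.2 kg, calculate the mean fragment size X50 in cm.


27.6333 cm

Compute V/Q:
V/Q = 206.7 / 60.2 = 3.433554817
Raise to the power 0.8:
(V/Q)^0.8 = 3.433554817^0.8 = 2.682842566
Multiply by A:
X50 = 10.3 * 2.682842566
= 27.6333 cm


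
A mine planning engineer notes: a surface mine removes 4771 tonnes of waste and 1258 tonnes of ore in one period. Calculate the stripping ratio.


Stripping ratio = waste tonnage / ore tonnage
= 4771 / 1258
= 3.7925

3.7925


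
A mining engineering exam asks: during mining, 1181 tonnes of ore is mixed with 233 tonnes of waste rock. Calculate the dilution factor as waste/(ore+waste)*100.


16.4781%

Total material = ore + waste
= 1181 + 233 = 1414 tonnes
Dilution = waste / total * 100
= 233 / 1414 * 100
= 0.1647807638 * 100
= 16.4781%


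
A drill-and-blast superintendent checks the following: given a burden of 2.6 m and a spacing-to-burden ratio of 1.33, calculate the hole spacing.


Spacing = burden * ratio
= 2.6 * 1.33
= 3.458 m

3.458 m


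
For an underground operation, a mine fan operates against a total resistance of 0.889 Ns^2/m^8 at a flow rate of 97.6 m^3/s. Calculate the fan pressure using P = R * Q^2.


8468.4006 Pa

Compute Q^2:
Q^2 = 97.6^2 = 9525.76
Compute pressure:
P = R * Q^2 = 0.889 * 9525.76
= 8468.4006 Pa


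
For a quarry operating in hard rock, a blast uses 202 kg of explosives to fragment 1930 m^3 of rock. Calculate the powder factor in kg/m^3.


Powder factor = explosive mass / rock volume
= 202 / 1930
= 0.1047 kg/m^3

0.1047 kg/m^3


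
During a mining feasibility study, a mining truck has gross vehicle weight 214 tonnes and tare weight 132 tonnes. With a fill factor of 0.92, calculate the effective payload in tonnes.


75.44 tonnes

Maximum payload = gross - tare
= 214 - 132 = 82 tonnes
Effective payload = max payload * fill factor
= 82 * 0.92
= 75.44 tonnes


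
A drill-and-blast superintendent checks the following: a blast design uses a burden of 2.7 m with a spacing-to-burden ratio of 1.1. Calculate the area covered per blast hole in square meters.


First, find the spacing:
Spacing = burden * ratio = 2.7 * 1.1
= 2.97 m
Then, calculate the area:
Area = burden * spacing = 2.7 * 2.97
= 8.019 m^2

8.019 m^2


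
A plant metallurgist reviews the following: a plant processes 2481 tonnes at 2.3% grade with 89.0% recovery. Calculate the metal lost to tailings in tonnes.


6.2769 tonnes

Total metal in feed:
= 2481 * 2.3 / 100 = 57.063 tonnes
Metal recovered:
= 57.063 * 89.0 / 100 = 50.78607 tonnes
Metal lost to tailings:
= 57.063 - 50.78607
= 6.2769 tonnes


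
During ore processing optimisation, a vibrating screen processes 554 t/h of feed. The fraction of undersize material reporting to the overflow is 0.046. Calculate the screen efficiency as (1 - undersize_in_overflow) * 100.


Screen efficiency = (1 - fraction of undersize in overflow) * 100
= (1 - 0.046) * 100
= 0.954 * 100
= 95.4%

95.4%


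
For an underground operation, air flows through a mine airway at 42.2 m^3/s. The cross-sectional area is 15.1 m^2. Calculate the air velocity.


Velocity = flow rate / cross-sectional area
= 42.2 / 15.1
= 2.7947 m/s

2.7947 m/s


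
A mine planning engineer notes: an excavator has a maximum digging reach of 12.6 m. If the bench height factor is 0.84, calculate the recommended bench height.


10.584 m

Bench height = reach * factor
= 12.6 * 0.84
= 10.584 m


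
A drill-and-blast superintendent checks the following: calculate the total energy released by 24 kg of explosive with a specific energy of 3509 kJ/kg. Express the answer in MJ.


84.216 MJ

Energy = mass * specific_energy / 1000
= 24 * 3509 / 1000
= 84216 / 1000
= 84.216 MJ


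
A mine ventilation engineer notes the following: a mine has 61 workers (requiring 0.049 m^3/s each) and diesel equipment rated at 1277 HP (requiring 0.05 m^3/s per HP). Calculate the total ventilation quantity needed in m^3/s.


66.839 m^3/s

Airflow for workers:
Q_people = 61 * 0.049 = 2.989 m^3/s
Airflow for diesel equipment:
Q_diesel = 1277 * 0.05 = 63.85 m^3/s
Total ventilation:
Q_total = 2.989 + 63.85
= 66.839 m^3/s


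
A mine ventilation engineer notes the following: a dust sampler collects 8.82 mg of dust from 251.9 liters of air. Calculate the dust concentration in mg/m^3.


35.0139 mg/m^3

Convert liters to m^3: 1 m^3 = 1000 L
Concentration = mass / volume * 1000
= 8.82 / 251.9 * 1000
= 0.0350138944 * 1000
= 35.0139 mg/m^3


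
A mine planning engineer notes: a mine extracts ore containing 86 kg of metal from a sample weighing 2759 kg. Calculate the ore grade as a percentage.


3.1171%

Ore grade = (metal mass / ore mass) * 100
= (86 / 2759) * 100
= 0.03117071403 * 100
= 3.1171%


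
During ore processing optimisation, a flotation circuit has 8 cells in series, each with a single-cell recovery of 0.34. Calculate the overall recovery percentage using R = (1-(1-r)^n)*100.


96.3996%

Complement of single-cell recovery:
1 - r = 1 - 0.34 = 0.66
Raise to power n:
(1 - r)^8 = 0.66^8 = 0.03600406063
Overall recovery:
R = (1 - 0.03600406063) * 100
= 96.3996%


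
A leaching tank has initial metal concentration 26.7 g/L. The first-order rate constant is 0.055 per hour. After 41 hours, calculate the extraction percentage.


89.5126%

Compute the exponent:
-k * t = -0.055 * 41 = -2.255
Remaining concentration:
C = 26.7 * exp(-2.255)
= 26.7 * 0.1048735437
= 2.800123618 g/L
Extracted = 26.7 - 2.800123618 = 23.89987638 g/L
Extraction % = 23.89987638 / 26.7 * 100
= 89.5126%


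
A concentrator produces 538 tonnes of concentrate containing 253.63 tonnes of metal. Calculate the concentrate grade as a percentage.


Grade = (metal in concentrate / concentrate mass) * 100
= (253.63 / 538) * 100
= 0.4714312268 * 100
= 47.1431%

47.1431%


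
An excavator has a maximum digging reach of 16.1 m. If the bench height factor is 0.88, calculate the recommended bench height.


14.168 m

Bench height = reach * factor
= 16.1 * 0.88
= 14.168 m


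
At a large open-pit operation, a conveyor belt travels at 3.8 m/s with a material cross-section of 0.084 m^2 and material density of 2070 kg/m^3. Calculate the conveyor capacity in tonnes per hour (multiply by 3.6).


Volumetric flow = speed * area
= 3.8 * 0.084 = 0.3192 m^3/s
Mass flow = volumetric * density
= 0.3192 * 2070 = 660.744 kg/s
Convert to t/h: multiply by 3.6
Capacity = 660.744 * 3.6
= 2378.6784 t/h

2378.6784 t/h


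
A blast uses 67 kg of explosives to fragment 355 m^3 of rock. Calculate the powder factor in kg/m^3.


0.1887 kg/m^3

Powder factor = explosive mass / rock volume
= 67 / 355
= 0.1887 kg/m^3


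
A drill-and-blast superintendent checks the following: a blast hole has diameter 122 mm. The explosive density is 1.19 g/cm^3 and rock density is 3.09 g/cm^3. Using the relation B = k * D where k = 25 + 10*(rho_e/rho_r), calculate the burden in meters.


3.5198 m

First, compute k:
rho_e / rho_r = 1.19 / 3.09 = 0.3851132686
k = 25 + 10 * 0.3851132686 = 28.85113269
Then, compute burden:
B = k * D / 1000 = 28.85113269 * 122 / 1000
= 3519.838188 / 1000
= 3.5198 m


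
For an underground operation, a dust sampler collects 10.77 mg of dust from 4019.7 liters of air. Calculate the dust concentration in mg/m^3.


2.6793 mg/m^3

Convert liters to m^3: 1 m^3 = 1000 L
Concentration = mass / volume * 1000
= 10.77 / 4019.7 * 1000
= 0.002679304426 * 1000
= 2.6793 mg/m^3


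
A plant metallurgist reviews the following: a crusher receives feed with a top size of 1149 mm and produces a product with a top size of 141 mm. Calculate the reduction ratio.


Reduction ratio = feed size / product size
= 1149 / 141
= 8.1489

8.1489


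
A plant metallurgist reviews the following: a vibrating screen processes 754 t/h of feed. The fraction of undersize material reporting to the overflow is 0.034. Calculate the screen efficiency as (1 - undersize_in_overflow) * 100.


96.6%

Screen efficiency = (1 - fraction of undersize in overflow) * 100
= (1 - 0.034) * 100
= 0.966 * 100
= 96.6%


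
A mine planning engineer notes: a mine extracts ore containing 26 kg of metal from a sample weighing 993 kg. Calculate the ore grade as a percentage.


2.6183%

Ore grade = (metal mass / ore mass) * 100
= (26 / 993) * 100
= 0.02618328298 * 100
= 2.6183%


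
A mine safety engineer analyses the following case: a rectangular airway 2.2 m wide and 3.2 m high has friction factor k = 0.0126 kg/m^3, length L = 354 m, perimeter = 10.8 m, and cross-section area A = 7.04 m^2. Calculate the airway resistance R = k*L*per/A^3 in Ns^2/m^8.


Compute the numerator:
k * L * per = 0.0126 * 354 * 10.8
= 48.17232
Compute the denominator:
A^3 = 7.04^3 = 348.913664
Resistance:
R = 48.17232 / 348.913664
= 0.1381 Ns^2/m^8

0.1381 Ns^2/m^8


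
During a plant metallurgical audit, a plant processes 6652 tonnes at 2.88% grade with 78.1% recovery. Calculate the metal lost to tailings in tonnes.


41.9555 tonnes

Total metal in feed:
= 6652 * 2.88 / 100 = 191.5776 tonnes
Metal recovered:
= 191.5776 * 78.1 / 100 = 149.6221056 tonnes
Metal lost to tailings:
= 191.5776 - 149.6221056
= 41.9555 tonnes


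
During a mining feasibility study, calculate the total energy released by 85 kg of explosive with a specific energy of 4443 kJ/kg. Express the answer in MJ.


377.655 MJ

Energy = mass * specific_energy / 1000
= 85 * 4443 / 1000
= 377655 / 1000
= 377.655 MJ


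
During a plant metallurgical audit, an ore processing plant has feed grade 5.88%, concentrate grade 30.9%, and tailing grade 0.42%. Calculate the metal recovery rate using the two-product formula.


Using the two-product formula:
R = 100 * c * (f - t) / (f * (c - t))
Numerator = 100 * 30.9 * (5.88 - 0.42)
= 100 * 30.9 * 5.46
= 16871.4
Denominator = 5.88 * (30.9 - 0.42)
= 5.88 * 30.48
= 179.2224
R = 16871.4 / 179.2224
= 94.1367%

94.1367%


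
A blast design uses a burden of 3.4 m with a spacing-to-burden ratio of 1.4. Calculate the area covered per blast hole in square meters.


First, find the spacing:
Spacing = burden * ratio = 3.4 * 1.4
= 4.76 m
Then, calculate the area:
Area = burden * spacing = 3.4 * 4.76
= 16.184 m^2

16.184 m^2


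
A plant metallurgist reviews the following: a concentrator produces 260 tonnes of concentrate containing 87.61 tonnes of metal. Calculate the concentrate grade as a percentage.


Grade = (metal in concentrate / concentrate mass) * 100
= (87.61 / 260) * 100
= 0.3369615385 * 100
= 33.6962%

33.6962%


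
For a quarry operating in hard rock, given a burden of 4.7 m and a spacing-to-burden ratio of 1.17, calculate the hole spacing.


Spacing = burden * ratio
= 4.7 * 1.17
= 5.499 m

5.499 m


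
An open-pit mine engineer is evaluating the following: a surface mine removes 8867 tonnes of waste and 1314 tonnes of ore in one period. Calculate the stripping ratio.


Stripping ratio = waste tonnage / ore tonnage
= 8867 / 1314
= 6.7481

6.7481


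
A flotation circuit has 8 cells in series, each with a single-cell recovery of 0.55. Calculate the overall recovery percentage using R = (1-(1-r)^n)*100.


Complement of single-cell recovery:
1 - r = 1 - 0.55 = 0.45
Raise to power n:
(1 - r)^8 = 0.45^8 = 0.001681512539
Overall recovery:
R = (1 - 0.001681512539) * 100
= 99.8318%

99.8318%


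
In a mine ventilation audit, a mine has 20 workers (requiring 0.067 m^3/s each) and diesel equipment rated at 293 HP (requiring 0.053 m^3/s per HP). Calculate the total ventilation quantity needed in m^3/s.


Airflow for workers:
Q_people = 20 * 0.067 = 1.34 m^3/s
Airflow for diesel equipment:
Q_diesel = 293 * 0.053 = 15.529 m^3/s
Total ventilation:
Q_total = 1.34 + 15.529
= 16.869 m^3/s

16.869 m^3/s


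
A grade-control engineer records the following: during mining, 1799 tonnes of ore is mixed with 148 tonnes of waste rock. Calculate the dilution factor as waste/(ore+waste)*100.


7.6014%

Total material = ore + waste
= 1799 + 148 = 1947 tonnes
Dilution = waste / total * 100
= 148 / 1947 * 100
= 0.0760143811 * 100
= 7.6014%


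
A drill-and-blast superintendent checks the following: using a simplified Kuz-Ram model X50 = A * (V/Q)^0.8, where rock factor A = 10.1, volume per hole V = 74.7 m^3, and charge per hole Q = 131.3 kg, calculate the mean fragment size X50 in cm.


6.4323 cm

Compute V/Q:
V/Q = 74.7 / 131.3 = 0.5689261234
Raise to the power 0.8:
(V/Q)^0.8 = 0.5689261234^0.8 = 0.6368610677
Multiply by A:
X50 = 10.1 * 0.6368610677
= 6.4323 cm


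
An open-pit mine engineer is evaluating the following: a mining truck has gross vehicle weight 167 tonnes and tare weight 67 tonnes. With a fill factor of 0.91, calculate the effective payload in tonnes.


Maximum payload = gross - tare
= 167 - 67 = 100 tonnes
Effective payload = max payload * fill factor
= 100 * 0.91
= 91.0 tonnes

91.0 tonnes


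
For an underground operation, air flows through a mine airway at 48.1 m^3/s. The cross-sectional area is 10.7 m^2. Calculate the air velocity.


Velocity = flow rate / cross-sectional area
= 48.1 / 10.7
= 4.4953 m/s

4.4953 m/s


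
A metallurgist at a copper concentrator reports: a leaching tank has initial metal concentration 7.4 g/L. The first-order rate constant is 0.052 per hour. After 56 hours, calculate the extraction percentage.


94.5633%

Compute the exponent:
-k * t = -0.052 * 56 = -2.912
Remaining concentration:
C = 7.4 * exp(-2.912)
= 7.4 * 0.05436688729
= 0.4023149659 g/L
Extracted = 7.4 - 0.4023149659 = 6.997685034 g/L
Extraction % = 6.997685034 / 7.4 * 100
= 94.5633%


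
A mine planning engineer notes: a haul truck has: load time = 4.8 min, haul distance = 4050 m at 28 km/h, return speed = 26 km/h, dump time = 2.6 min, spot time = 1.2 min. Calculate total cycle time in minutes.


Convert haul speed to m/min: 28 * 1000/60 = 466.6666667 m/min
Haul time = 4050 / 466.6666667 = 8.678571429 min
Convert return speed to m/min: 26 * 1000/60 = 433.3333333 m/min
Return time = 4050 / 433.3333333 = 9.346153846 min
Total cycle time:
= 4.8 + 8.678571429 + 2.6 + 9.346153846 + 1.2
= 26.6247 min

26.6247 min


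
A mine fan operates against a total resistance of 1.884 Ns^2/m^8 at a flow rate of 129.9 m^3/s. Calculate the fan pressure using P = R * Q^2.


31790.6348 Pa

Compute Q^2:
Q^2 = 129.9^2 = 16874.01
Compute pressure:
P = R * Q^2 = 1.884 * 16874.01
= 31790.6348 Pa


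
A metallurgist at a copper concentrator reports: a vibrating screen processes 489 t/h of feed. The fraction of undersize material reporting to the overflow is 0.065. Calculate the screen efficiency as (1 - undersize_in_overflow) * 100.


93.5%

Screen efficiency = (1 - fraction of undersize in overflow) * 100
= (1 - 0.065) * 100
= 0.935 * 100
= 93.5%


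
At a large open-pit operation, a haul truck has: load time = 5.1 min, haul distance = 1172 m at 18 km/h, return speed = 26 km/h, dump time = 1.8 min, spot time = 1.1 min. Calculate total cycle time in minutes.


14.6113 min

Convert haul speed to m/min: 18 * 1000/60 = 300 m/min
Haul time = 1172 / 300 = 3.906666667 min
Convert return speed to m/min: 26 * 1000/60 = 433.3333333 m/min
Return time = 1172 / 433.3333333 = 2.704615385 min
Total cycle time:
= 5.1 + 3.906666667 + 1.8 + 2.704615385 + 1.1
= 14.6113 min


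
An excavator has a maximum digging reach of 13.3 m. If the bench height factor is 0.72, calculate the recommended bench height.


Bench height = reach * factor
= 13.3 * 0.72
= 9.576 m

9.576 m


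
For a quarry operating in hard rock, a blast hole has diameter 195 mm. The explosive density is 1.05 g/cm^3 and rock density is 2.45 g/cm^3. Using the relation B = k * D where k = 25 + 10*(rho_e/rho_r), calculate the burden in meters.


5.7107 m

First, compute k:
rho_e / rho_r = 1.05 / 2.45 = 0.4285714286
k = 25 + 10 * 0.4285714286 = 29.28571429
Then, compute burden:
B = k * D / 1000 = 29.28571429 * 195 / 1000
= 5710.714286 / 1000
= 5.7107 m


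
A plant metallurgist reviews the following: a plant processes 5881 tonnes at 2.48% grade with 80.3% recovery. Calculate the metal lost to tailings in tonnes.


28.7322 tonnes

Total metal in feed:
= 5881 * 2.48 / 100 = 145.8488 tonnes
Metal recovered:
= 145.8488 * 80.3 / 100 = 117.1165864 tonnes
Metal lost to tailings:
= 145.8488 - 117.1165864
= 28.7322 tonnes


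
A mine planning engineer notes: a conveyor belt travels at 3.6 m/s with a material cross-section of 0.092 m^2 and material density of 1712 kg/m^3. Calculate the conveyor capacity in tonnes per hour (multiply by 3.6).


Volumetric flow = speed * area
= 3.6 * 0.092 = 0.3312 m^3/s
Mass flow = volumetric * density
= 0.3312 * 1712 = 567.0144 kg/s
Convert to t/h: multiply by 3.6
Capacity = 567.0144 * 3.6
= 2041.2518 t/h

2041.2518 t/h


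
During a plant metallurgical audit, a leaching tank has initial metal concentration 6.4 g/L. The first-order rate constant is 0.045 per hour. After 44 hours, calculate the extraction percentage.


86.1931%

Compute the exponent:
-k * t = -0.045 * 44 = -1.98
Remaining concentration:
C = 6.4 * exp(-1.98)
= 6.4 * 0.1380692373
= 0.8836431188 g/L
Extracted = 6.4 - 0.8836431188 = 5.516356881 g/L
Extraction % = 5.516356881 / 6.4 * 100
= 86.1931%


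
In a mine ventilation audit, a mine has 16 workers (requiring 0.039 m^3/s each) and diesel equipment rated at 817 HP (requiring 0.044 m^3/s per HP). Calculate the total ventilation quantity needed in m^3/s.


36.572 m^3/s

Airflow for workers:
Q_people = 16 * 0.039 = 0.624 m^3/s
Airflow for diesel equipment:
Q_diesel = 817 * 0.044 = 35.948 m^3/s
Total ventilation:
Q_total = 0.624 + 35.948
= 36.572 m^3/s


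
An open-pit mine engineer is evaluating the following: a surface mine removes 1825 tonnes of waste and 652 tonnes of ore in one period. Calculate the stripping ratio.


2.7991

Stripping ratio = waste tonnage / ore tonnage
= 1825 / 652
= 2.7991


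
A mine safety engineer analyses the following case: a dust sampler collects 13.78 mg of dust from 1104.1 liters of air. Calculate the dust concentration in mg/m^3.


12.4808 mg/m^3

Convert liters to m^3: 1 m^3 = 1000 L
Concentration = mass / volume * 1000
= 13.78 / 1104.1 * 1000
= 0.01248075355 * 1000
= 12.4808 mg/m^3


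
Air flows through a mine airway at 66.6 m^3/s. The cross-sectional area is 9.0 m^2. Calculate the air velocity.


Velocity = flow rate / cross-sectional area
= 66.6 / 9.0
= 7.4 m/s

7.4 m/s


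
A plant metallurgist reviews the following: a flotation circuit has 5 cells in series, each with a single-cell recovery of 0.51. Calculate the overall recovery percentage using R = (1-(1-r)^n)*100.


97.1752%

Complement of single-cell recovery:
1 - r = 1 - 0.51 = 0.49
Raise to power n:
(1 - r)^5 = 0.49^5 = 0.0282475249
Overall recovery:
R = (1 - 0.0282475249) * 100
= 97.1752%


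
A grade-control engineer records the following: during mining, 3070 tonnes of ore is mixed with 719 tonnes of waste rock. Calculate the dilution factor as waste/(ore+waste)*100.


Total material = ore + waste
= 3070 + 719 = 3789 tonnes
Dilution = waste / total * 100
= 719 / 3789 * 100
= 0.1897598311 * 100
= 18.976%

18.976%


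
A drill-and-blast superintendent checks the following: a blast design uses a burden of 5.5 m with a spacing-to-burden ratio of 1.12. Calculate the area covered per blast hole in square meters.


First, find the spacing:
Spacing = burden * ratio = 5.5 * 1.12
= 6.16 m
Then, calculate the area:
Area = burden * spacing = 5.5 * 6.16
= 33.88 m^2

33.88 m^2


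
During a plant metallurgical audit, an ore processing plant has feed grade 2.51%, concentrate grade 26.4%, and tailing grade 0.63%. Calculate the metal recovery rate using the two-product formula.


Using the two-product formula:
R = 100 * c * (f - t) / (f * (c - t))
Numerator = 100 * 26.4 * (2.51 - 0.63)
= 100 * 26.4 * 1.88
= 4963.2
Denominator = 2.51 * (26.4 - 0.63)
= 2.51 * 25.77
= 64.6827
R = 4963.2 / 64.6827
= 76.7315%

76.7315%


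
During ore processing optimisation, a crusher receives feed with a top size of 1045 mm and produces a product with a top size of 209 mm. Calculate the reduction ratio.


5.0

Reduction ratio = feed size / product size
= 1045 / 209
= 5.0


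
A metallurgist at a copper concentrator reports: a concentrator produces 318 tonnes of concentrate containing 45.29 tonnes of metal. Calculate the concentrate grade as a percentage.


14.2421%

Grade = (metal in concentrate / concentrate mass) * 100
= (45.29 / 318) * 100
= 0.1424213836 * 100
= 14.2421%


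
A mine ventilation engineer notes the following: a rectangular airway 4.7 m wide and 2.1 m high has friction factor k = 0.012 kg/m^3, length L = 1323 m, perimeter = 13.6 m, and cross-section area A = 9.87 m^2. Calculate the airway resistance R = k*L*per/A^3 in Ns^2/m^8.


0.2246 Ns^2/m^8

Compute the numerator:
k * L * per = 0.012 * 1323 * 13.6
= 215.9136
Compute the denominator:
A^3 = 9.87^3 = 961.504803
Resistance:
R = 215.9136 / 961.504803
= 0.2246 Ns^2/m^8


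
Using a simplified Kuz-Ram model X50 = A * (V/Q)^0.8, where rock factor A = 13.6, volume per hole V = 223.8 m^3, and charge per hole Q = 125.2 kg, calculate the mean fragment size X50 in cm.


Compute V/Q:
V/Q = 223.8 / 125.2 = 1.787539936
Raise to the power 0.8:
(V/Q)^0.8 = 1.787539936^0.8 = 1.591492523
Multiply by A:
X50 = 13.6 * 1.591492523
= 21.6443 cm

21.6443 cm


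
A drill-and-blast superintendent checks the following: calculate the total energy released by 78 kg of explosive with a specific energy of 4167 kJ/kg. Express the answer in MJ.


Energy = mass * specific_energy / 1000
= 78 * 4167 / 1000
= 325026 / 1000
= 325.026 MJ

325.026 MJ


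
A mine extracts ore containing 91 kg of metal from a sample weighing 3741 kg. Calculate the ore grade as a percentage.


Ore grade = (metal mass / ore mass) * 100
= (91 / 3741) * 100
= 0.02432504678 * 100
= 2.4325%

2.4325%


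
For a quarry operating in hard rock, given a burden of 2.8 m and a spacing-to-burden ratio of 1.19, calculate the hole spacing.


Spacing = burden * ratio
= 2.8 * 1.19
= 3.332 m

3.332 m


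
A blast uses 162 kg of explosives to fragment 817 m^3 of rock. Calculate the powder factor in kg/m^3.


Powder factor = explosive mass / rock volume
= 162 / 817
= 0.1983 kg/m^3

0.1983 kg/m^3


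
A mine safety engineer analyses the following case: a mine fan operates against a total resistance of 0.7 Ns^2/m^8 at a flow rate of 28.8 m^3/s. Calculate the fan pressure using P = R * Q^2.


580.608 Pa

Compute Q^2:
Q^2 = 28.8^2 = 829.44
Compute pressure:
P = R * Q^2 = 0.7 * 829.44
= 580.608 Pa


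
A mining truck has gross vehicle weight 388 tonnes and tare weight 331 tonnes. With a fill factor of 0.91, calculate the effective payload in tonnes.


Maximum payload = gross - tare
= 388 - 331 = 57 tonnes
Effective payload = max payload * fill factor
= 57 * 0.91
= 51.87 tonnes

51.87 tonnes


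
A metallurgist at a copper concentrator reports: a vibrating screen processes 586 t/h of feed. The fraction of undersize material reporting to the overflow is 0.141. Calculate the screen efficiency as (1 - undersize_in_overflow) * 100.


Screen efficiency = (1 - fraction of undersize in overflow) * 100
= (1 - 0.141) * 100
= 0.859 * 100
= 85.9%

85.9%


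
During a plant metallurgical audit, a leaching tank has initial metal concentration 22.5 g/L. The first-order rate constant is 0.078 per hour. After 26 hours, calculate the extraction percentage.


Compute the exponent:
-k * t = -0.078 * 26 = -2.028
Remaining concentration:
C = 22.5 * exp(-2.028)
= 22.5 * 0.131598455
= 2.960965238 g/L
Extracted = 22.5 - 2.960965238 = 19.53903476 g/L
Extraction % = 19.53903476 / 22.5 * 100
= 86.8402%

86.8402%


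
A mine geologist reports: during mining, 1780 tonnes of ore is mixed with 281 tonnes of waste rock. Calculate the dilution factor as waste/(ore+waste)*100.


Total material = ore + waste
= 1780 + 281 = 2061 tonnes
Dilution = waste / total * 100
= 281 / 2061 * 100
= 0.1363415818 * 100
= 13.6342%

13.6342%
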